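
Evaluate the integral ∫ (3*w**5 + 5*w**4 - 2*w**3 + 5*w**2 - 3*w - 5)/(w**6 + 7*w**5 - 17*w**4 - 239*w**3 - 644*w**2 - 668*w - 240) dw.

4219*log(w - 6)/6160 + 409*log(w + 1)/1008 - 7*log(w + 2)/16 - 1577*log(w + 4)/180 + 1955*log(w + 5)/176 + 1/(12*w + 12) + C

Factor the denominator: (w - 6)*(w + 1)**2*(w + 2)*(w + 4)*(w + 5).
Partial-fraction decomposition: 1955/(176*(w + 5)) - 1577/(180*(w + 4)) - 7/(16*(w + 2)) + 409/(1008*(w + 1)) - 1/(12*(w + 1)**2) + 4219/(6160*(w - 6)).
Integrate each term; A/(w−a) gives A·log|w−a|; A/(w−a)² gives −A/(w−a).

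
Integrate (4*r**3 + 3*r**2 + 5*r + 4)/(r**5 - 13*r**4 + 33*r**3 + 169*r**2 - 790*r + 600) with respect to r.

503*log(r - 6)/25 - 1622*log(r - 5)/81 - log(r - 1)/25 - 112*log(r + 4)/2025 + 151/(9*r - 45) + C

Factor the denominator: (r - 6)*(r - 5)**2*(r - 1)*(r + 4).
Partial-fraction decomposition: -112/(2025*(r + 4)) - 1/(25*(r - 1)) - 1622/(81*(r - 5)) - 151/(9*(r - 5)**2) + 503/(25*(r - 6)).
Integrate each term; A/(r−a) gives A·log|r−a|; A/(r−a)² gives −A/(r−a).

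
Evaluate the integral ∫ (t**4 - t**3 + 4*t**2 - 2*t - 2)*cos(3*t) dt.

t**4*sin(3*t)/3 - t**3*sin(3*t)/3 + 4*t**3*cos(3*t)/9 + 8*t**2*sin(3*t)/9 - t**2*cos(3*t)/3 - 4*t*sin(3*t)/9 + 16*t*cos(3*t)/27 - 70*sin(3*t)/81 - 4*cos(3*t)/27 + C

Use integration by parts with u = t**4 - t**3 + 4*t**2 - 2*t - 2, dv = cos(3*t) dt, so v = sin(3*t)/3.
Apply parts 4 times (tabular method): alternate signs, differentiate u down to 0, integrate dv up.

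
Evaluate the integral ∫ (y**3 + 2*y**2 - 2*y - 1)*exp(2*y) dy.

(4*y**3 + 2*y**2 - 10*y + 1)*exp(2*y)/8 + C

Use integration by parts with u = y**3 + 2*y**2 - 2*y - 1, dv = exp(2*y) dy, so v = exp(2*y)/2.
Apply parts 3 times (tabular method): alternate signs, differentiate u down to 0, integrate dv up.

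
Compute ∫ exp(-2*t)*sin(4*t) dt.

-exp(-2*t)*sin(4*t)/10 - exp(-2*t)*cos(4*t)/5 + C

Let I denote the integral. Integrate by parts with u = sin(4*t), dv = exp(-2*t) dt, so v = -exp(-2*t)/2: I = -exp(-2*t)*sin(4*t)/2 + 2·∫ exp(-2*t)*cos(4*t) dt.
Apply parts again with u = cos(4*t), dv = exp(-2*t) dt: ∫ exp(-2*t)*cos(4*t) dt = -exp(-2*t)*cos(4*t)/2 − 2·I. Substituting back brings back I: I = -exp(-2*t)*sin(4*t)/2 - exp(-2*t)*cos(4*t) − 4·I.
Solving for I: (1 + 4)·I equals the remaining terms, so I = (1/5)·(-exp(-2*t)*sin(4*t)/2 - exp(-2*t)*cos(4*t)).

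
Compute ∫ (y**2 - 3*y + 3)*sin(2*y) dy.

-y**2*cos(2*y)/2 + y*sin(2*y)/2 + 3*y*cos(2*y)/2 - 3*sin(2*y)/4 - 5*cos(2*y)/4 + C

Use integration by parts with u = y**2 - 3*y + 3, dv = sin(2*y) dy, so v = -cos(2*y)/2.
Apply parts 2 times (tabular method): alternate signs, differentiate u down to 0, integrate dv up.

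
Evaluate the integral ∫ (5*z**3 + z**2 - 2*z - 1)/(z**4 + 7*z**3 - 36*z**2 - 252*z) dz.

Factor the denominator: z*(z - 6)*(z + 6)*(z + 7).
Partial-fraction decomposition: 1653/(91*(z + 7)) - 1033/(72*(z + 6)) + 1103/(936*(z - 6)) + 1/(252*z).
Integrate each term: A/(z−a) contributes A·log|z−a|.

log(z)/252 + 1103*log(z - 6)/936 - 1033*log(z + 6)/72 + 1653*log(z + 7)/91 + C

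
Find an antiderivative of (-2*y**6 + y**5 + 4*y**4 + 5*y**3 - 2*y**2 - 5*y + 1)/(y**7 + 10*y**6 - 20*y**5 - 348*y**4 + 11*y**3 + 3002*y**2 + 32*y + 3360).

-3518093*log(y - 4)/11329956 - 8131*log(y + 5)/1053 + 3881*log(y + 6)/148 - 122139*log(y + 7)/6050 - 17019*log(y**2 + 1)/13900900 + 16533*atan(y)/6950450 + 1175/(3366*y - 13464) + C

Factor the denominator: (y - 4)**2*(y + 5)*(y + 6)*(y + 7)*(y**2 + 1).
Partial-fraction decomposition: -9*(1891*y - 1837)/(6950450*(y**2 + 1)) - 122139/(6050*(y + 7)) + 3881/(148*(y + 6)) - 8131/(1053*(y + 5)) - 3518093/(11329956*(y - 4)) - 1175/(3366*(y - 4)**2).
Integrate each term; A/(y−a) gives A·log|y−a|; the (By+D)/(y²+p²) term gives a log and an atan.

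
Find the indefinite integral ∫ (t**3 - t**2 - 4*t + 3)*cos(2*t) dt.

t**3*sin(2*t)/2 - t**2*sin(2*t)/2 + 3*t**2*cos(2*t)/4 - 11*t*sin(2*t)/4 - t*cos(2*t)/2 + 7*sin(2*t)/4 - 11*cos(2*t)/8 + C

Use integration by parts with u = t**3 - t**2 - 4*t + 3, dv = cos(2*t) dt, so v = sin(2*t)/2.
Apply parts 3 times (tabular method): alternate signs, differentiate u down to 0, integrate dv up.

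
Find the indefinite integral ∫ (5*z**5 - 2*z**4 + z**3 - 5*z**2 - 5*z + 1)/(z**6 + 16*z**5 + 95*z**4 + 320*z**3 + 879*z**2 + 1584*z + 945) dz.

-7*log(z + 1)/480 + 1433*log(z + 3)/288 - 17099*log(z + 5)/544 + 89389*log(z + 7)/2784 - 56549*log(z**2 + 9)/177480 + 3767*atan(z/3)/22185 + C

Factor the denominator: (z + 1)*(z + 3)*(z + 5)*(z + 7)*(z**2 + 9).
Partial-fraction decomposition: -(56549*z - 45204)/(88740*(z**2 + 9)) + 89389/(2784*(z + 7)) - 17099/(544*(z + 5)) + 1433/(288*(z + 3)) - 7/(480*(z + 1)).
Integrate each term; A/(z−a) gives A·log|z−a|; the (Bz+D)/(z²+p²) term gives a log and an atan.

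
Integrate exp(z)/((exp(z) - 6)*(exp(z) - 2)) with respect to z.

Let u = e^z, du = e^z dz.
The integral becomes ∫ du/((u-6)(u-2)); decompose into partial fractions.

log(exp(z) - 6)/4 - log(exp(z) - 2)/4 + C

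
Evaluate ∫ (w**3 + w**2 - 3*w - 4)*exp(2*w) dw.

Use integration by parts with u = w**3 + w**2 - 3*w - 4, dv = exp(2*w) dw, so v = exp(2*w)/2.
Apply parts 3 times (tabular method): alternate signs, differentiate u down to 0, integrate dv up.

(4*w**3 - 2*w**2 - 10*w - 11)*exp(2*w)/8 + C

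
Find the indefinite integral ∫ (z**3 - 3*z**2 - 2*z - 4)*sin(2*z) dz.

-z**3*cos(2*z)/2 + 3*z**2*sin(2*z)/4 + 3*z**2*cos(2*z)/2 - 3*z*sin(2*z)/2 + 7*z*cos(2*z)/4 - 7*sin(2*z)/8 + 5*cos(2*z)/4 + C

Use integration by parts with u = z**3 - 3*z**2 - 2*z - 4, dv = sin(2*z) dz, so v = -cos(2*z)/2.
Apply parts 3 times (tabular method): alternate signs, differentiate u down to 0, integrate dv up.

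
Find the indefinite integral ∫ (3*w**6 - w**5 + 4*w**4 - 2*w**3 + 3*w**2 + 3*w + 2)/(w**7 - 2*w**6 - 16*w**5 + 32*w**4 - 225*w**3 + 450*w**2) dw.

2*log(w)/225 + 3841*log(w - 5)/2125 - 19*log(w - 2)/91 + 13203*log(w + 5)/14875 + 502*log(w**2 + 9)/1989 + 1618*atan(w/3)/5967 - 1/(225*w) + C

Factor the denominator: w**2*(w - 5)*(w - 2)*(w + 5)*(w**2 + 9).
Partial-fraction decomposition: 2*(502*w + 809)/(1989*(w**2 + 9)) + 13203/(14875*(w + 5)) - 19/(91*(w - 2)) + 3841/(2125*(w - 5)) + 2/(225*w) + 1/(225*w**2).
Integrate each term; A/(w−a) gives A·log|w−a|; the (Bw+D)/(w²+p²) term gives a log and an atan.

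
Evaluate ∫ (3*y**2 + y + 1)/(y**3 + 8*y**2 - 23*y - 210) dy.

Factor the denominator: (y - 5)*(y + 6)*(y + 7).
Partial-fraction decomposition: 47/(4*(y + 7)) - 103/(11*(y + 6)) + 27/(44*(y - 5)).
Integrate each term: A/(y−a) contributes A·log|y−a|.

27*log(y - 5)/44 - 103*log(y + 6)/11 + 47*log(y + 7)/4 + C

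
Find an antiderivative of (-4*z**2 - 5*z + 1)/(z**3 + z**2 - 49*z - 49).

Factor the denominator: (z - 7)*(z + 1)*(z + 7).
Partial-fraction decomposition: -40/(21*(z + 7)) - 1/(24*(z + 1)) - 115/(56*(z - 7)).
Integrate each term: A/(z−a) contributes A·log|z−a|.

-115*log(z - 7)/56 - log(z + 1)/24 - 40*log(z + 7)/21 + C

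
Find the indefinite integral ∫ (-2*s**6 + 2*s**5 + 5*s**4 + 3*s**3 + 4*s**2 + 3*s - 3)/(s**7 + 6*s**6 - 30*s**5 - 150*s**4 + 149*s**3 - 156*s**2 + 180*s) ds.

Factor the denominator: s*(s - 5)*(s - 1)*(s + 6)**2*(s**2 + 1).
Partial-fraction decomposition: (81*s + 106)/(17797*(s**2 + 1)) - 157532371/(97401612*(s + 6)) + 34303/(5698*(s + 6)**2) - 3/(98*(s - 1)) - 5347/(15730*(s - 5)) - 1/(60*s).
Integrate each term; A/(s−a) gives A·log|s−a|; the (Bs+D)/(s²+p²) term gives a log and an atan.

-log(s)/60 - 5347*log(s - 5)/15730 - 3*log(s - 1)/98 - 157532371*log(s + 6)/97401612 + 81*log(s**2 + 1)/35594 + 106*atan(s)/17797 - 34303/(5698*s + 34188) + C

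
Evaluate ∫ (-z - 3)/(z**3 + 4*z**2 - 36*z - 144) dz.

Factor the denominator: (z - 6)*(z + 4)*(z + 6).
Partial-fraction decomposition: 1/(8*(z + 6)) - 1/(20*(z + 4)) - 3/(40*(z - 6)).
Integrate each term: A/(z−a) contributes A·log|z−a|.

-3*log(z - 6)/40 - log(z + 4)/20 + log(z + 6)/8 + C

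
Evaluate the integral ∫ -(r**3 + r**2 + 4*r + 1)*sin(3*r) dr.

r**3*cos(3*r)/3 - r**2*sin(3*r)/3 + r**2*cos(3*r)/3 - 2*r*sin(3*r)/9 + 10*r*cos(3*r)/9 - 10*sin(3*r)/27 + 7*cos(3*r)/27 + C

Use integration by parts with u = r**3 + r**2 + 4*r + 1, dv = -sin(3*r) dr, so v = cos(3*r)/3.
Apply parts 3 times (tabular method): alternate signs, differentiate u down to 0, integrate dv up.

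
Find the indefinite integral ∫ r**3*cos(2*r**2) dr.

r**2*sin(2*r**2)/4 + cos(2*r**2)/8 + C

Let u = r², du = 2r dr; rewrite as (1/2)∫ u^1·cos(2u) du.
Now integrate by parts 1 time.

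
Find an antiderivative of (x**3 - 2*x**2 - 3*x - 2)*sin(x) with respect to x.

-x**3*cos(x) + 3*x**2*sin(x) + 2*x**2*cos(x) - 4*x*sin(x) + 9*x*cos(x) - 9*sin(x) - 2*cos(x) + C

Use integration by parts with u = x**3 - 2*x**2 - 3*x - 2, dv = sin(x) dx, so v = -cos(x).
Apply parts 3 times (tabular method): alternate signs, differentiate u down to 0, integrate dv up.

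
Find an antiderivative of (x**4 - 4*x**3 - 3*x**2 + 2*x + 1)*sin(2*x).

-x**4*cos(2*x)/2 + x**3*sin(2*x) + 2*x**3*cos(2*x) - 3*x**2*sin(2*x) + 3*x**2*cos(2*x) - 3*x*sin(2*x) - 4*x*cos(2*x) + 2*sin(2*x) - 2*cos(2*x) + C

Use integration by parts with u = x**4 - 4*x**3 - 3*x**2 + 2*x + 1, dv = sin(2*x) dx, so v = -cos(2*x)/2.
Apply parts 4 times (tabular method): alternate signs, differentiate u down to 0, integrate dv up.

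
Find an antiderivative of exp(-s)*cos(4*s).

Let I denote the integral. Integrate by parts with u = cos(4*s), dv = exp(-s) ds, so v = -exp(-s): I = -exp(-s)*cos(4*s) − 4·∫ exp(-s)*sin(4*s) ds.
Apply parts again with u = sin(4*s), dv = exp(-s) ds: ∫ exp(-s)*sin(4*s) ds = -exp(-s)*sin(4*s) + 4·I. Substituting back brings back I: I = 4*exp(-s)*sin(4*s) - exp(-s)*cos(4*s) − 16·I.
Solving for I: (1 + 16)·I equals the remaining terms, so I = (1/17)·(4*exp(-s)*sin(4*s) - exp(-s)*cos(4*s)).

4*exp(-s)*sin(4*s)/17 - exp(-s)*cos(4*s)/17 + C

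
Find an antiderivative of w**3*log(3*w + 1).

w**4*log(3*w + 1)/4 - w**4/16 + w**3/36 - w**2/72 + w/108 - log(3*w + 1)/324 + C

Use integration by parts with u = log(3*w + 1), dv = w**3 dw.
Then du = 3/(3*w + 1) dw and v = w**4/4.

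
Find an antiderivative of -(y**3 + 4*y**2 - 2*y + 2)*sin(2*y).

Use integration by parts with u = y**3 + 4*y**2 - 2*y + 2, dv = -sin(2*y) dy, so v = cos(2*y)/2.
Apply parts 3 times (tabular method): alternate signs, differentiate u down to 0, integrate dv up.

y**3*cos(2*y)/2 - 3*y**2*sin(2*y)/4 + 2*y**2*cos(2*y) - 2*y*sin(2*y) - 7*y*cos(2*y)/4 + 7*sin(2*y)/8 + C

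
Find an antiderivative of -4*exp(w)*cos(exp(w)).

Let u = exp(w), so du = (exp(w)) dw.
Rewriting, the integral becomes -4·∫ cos(u) du = -4·sin(u).
Substituting back, u = exp(w).

-4*sin(exp(w)) + C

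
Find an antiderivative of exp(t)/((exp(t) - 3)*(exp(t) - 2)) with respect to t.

log(exp(t) - 3) - log(exp(t) - 2) + C

Let u = e^t, du = e^t dt.
The integral becomes ∫ du/((u-3)(u-2)); decompose into partial fractions.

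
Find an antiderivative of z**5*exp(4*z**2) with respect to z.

(8*z**4 - 4*z**2 + 1)*exp(4*z**2)/64 + C

Let u = z², du = 2z dz; rewrite as (1/2)∫ u^2·exp(4u) du.
Now integrate by parts 2 times.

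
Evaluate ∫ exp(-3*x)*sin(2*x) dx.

-3*exp(-3*x)*sin(2*x)/13 - 2*exp(-3*x)*cos(2*x)/13 + C

Let I denote the integral. Integrate by parts with u = sin(2*x), dv = exp(-3*x) dx, so v = -exp(-3*x)/3: I = -exp(-3*x)*sin(2*x)/3 + (2/3)·∫ exp(-3*x)*cos(2*x) dx.
Apply parts again with u = cos(2*x), dv = exp(-3*x) dx: ∫ exp(-3*x)*cos(2*x) dx = -exp(-3*x)*cos(2*x)/3 − (2/3)·I. Substituting back brings back I: I = -exp(-3*x)*sin(2*x)/3 - 2*exp(-3*x)*cos(2*x)/9 − (4/9)·I.
Solving for I: (1 + 4/9)·I equals the remaining terms, so I = (9/13)·(-exp(-3*x)*sin(2*x)/3 - 2*exp(-3*x)*cos(2*x)/9).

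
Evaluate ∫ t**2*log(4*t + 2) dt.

t**3*log(4*t + 2)/3 - t**3/9 + t**2/12 - t/12 + log(2*t + 1)/24 + C

Use integration by parts with u = log(4*t + 2), dv = t**2 dt.
Then du = 4/(4*t + 2) dt and v = t**3/3.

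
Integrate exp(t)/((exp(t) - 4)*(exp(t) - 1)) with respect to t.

Let u = e^t, du = e^t dt.
The integral becomes ∫ du/((u-1)(u-4)); decompose into partial fractions.

log(exp(t) - 4)/3 - log(exp(t) - 1)/3 + C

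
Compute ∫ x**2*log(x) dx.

x**3*log(x)/3 - x**3/9 + C

Use integration by parts with u = log(x), dv = x**2 dx.
Then du = 1/x dx and v = x**3/3.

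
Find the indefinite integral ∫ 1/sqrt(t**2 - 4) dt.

Substitute t = 2·sec(θ), so dt = 2·sec(θ)*tan(θ) dθ and the radical becomes sqrt(t**2 - 4) = 2·tan(θ) by the Pythagorean identity.
Integrate the resulting trig expression in θ, then back-substitute sec(θ) = t/2, tan(θ) = sqrt(t**2 - 4)/2 (absorbing any constant into C).

log(t + sqrt(t**2 - 4)) + C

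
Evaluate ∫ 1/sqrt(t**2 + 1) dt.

Substitute t = tan(θ), so dt = sec(θ)^2 dθ and the radical becomes sqrt(t**2 + 1) = sec(θ) by the Pythagorean identity.
Integrate the resulting trig expression in θ, then back-substitute tan(θ) = t, sec(θ) = sqrt(t**2 + 1) (absorbing any constant into C).

log(t + sqrt(t**2 + 1)) + C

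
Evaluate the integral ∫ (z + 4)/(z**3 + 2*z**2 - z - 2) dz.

5*log(z - 1)/6 - 3*log(z + 1)/2 + 2*log(z + 2)/3 + C

Factor the denominator: (z - 1)*(z + 1)*(z + 2).
Partial-fraction decomposition: 2/(3*(z + 2)) - 3/(2*(z + 1)) + 5/(6*(z - 1)).
Integrate each term: A/(z−a) contributes A·log|z−a|.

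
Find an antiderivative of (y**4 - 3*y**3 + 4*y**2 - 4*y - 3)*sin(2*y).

-y**4*cos(2*y)/2 + y**3*sin(2*y) + 3*y**3*cos(2*y)/2 - 9*y**2*sin(2*y)/4 - y**2*cos(2*y)/2 + y*sin(2*y)/2 - y*cos(2*y)/4 + sin(2*y)/8 + 7*cos(2*y)/4 + C

Use integration by parts with u = y**4 - 3*y**3 + 4*y**2 - 4*y - 3, dv = sin(2*y) dy, so v = -cos(2*y)/2.
Apply parts 4 times (tabular method): alternate signs, differentiate u down to 0, integrate dv up.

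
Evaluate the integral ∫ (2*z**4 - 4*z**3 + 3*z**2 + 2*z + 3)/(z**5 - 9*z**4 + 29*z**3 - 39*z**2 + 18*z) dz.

Factor the denominator: z*(z - 3)**2*(z - 2)*(z - 1).
Partial-fraction decomposition: -3/(2*(z - 1)) + 19/(2*(z - 2)) - 37/(6*(z - 3)) + 15/(z - 3)**2 + 1/(6*z).
Integrate each term; A/(z−a) gives A·log|z−a|; A/(z−a)² gives −A/(z−a).

log(z)/6 - 37*log(z - 3)/6 + 19*log(z - 2)/2 - 3*log(z - 1)/2 - 15/(z - 3) + C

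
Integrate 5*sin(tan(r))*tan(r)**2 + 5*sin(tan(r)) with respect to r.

Let u = tan(r), so du = (tan(r)**2 + 1) dr.
Rewriting, the integral becomes 5·∫ sin(u) du = 5·-cos(u).
Substituting back, u = tan(r).

-5*cos(tan(r)) + C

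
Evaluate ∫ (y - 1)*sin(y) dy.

-y*cos(y) + sin(y) + cos(y) + C

Use integration by parts with u = y - 1, dv = sin(y) dy, so v = -cos(y).
Apply parts 1 times (tabular method): alternate signs, differentiate u down to 0, integrate dv up.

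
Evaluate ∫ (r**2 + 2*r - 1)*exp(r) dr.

Use integration by parts with u = r**2 + 2*r - 1, dv = exp(r) dr, so v = exp(r).
Apply parts 2 times (tabular method): alternate signs, differentiate u down to 0, integrate dv up.

(r**2 - 1)*exp(r) + C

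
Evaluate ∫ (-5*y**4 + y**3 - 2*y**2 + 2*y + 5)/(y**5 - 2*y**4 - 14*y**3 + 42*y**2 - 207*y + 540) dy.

-247*log(y - 4)/45 + 385*log(y - 3)/144 - 3305*log(y + 5)/2448 - 1277*log(y**2 + 9)/3060 - 463*atan(y/3)/765 + C

Factor the denominator: (y - 4)*(y - 3)*(y + 5)*(y**2 + 9).
Partial-fraction decomposition: -(1277*y + 2778)/(1530*(y**2 + 9)) - 3305/(2448*(y + 5)) + 385/(144*(y - 3)) - 247/(45*(y - 4)).
Integrate each term; A/(y−a) gives A·log|y−a|; the (By+D)/(y²+p²) term gives a log and an atan.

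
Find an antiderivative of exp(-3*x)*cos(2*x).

Let I denote the integral. Integrate by parts with u = cos(2*x), dv = exp(-3*x) dx, so v = -exp(-3*x)/3: I = -exp(-3*x)*cos(2*x)/3 − (2/3)·∫ exp(-3*x)*sin(2*x) dx.
Apply parts again with u = sin(2*x), dv = exp(-3*x) dx: ∫ exp(-3*x)*sin(2*x) dx = -exp(-3*x)*sin(2*x)/3 + (2/3)·I. Substituting back brings back I: I = 2*exp(-3*x)*sin(2*x)/9 - exp(-3*x)*cos(2*x)/3 − (4/9)·I.
Solving for I: (1 + 4/9)·I equals the remaining terms, so I = (9/13)·(2*exp(-3*x)*sin(2*x)/9 - exp(-3*x)*cos(2*x)/3).

2*exp(-3*x)*sin(2*x)/13 - 3*exp(-3*x)*cos(2*x)/13 + C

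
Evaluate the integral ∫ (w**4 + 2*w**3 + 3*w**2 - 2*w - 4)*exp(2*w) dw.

Use integration by parts with u = w**4 + 2*w**3 + 3*w**2 - 2*w - 4, dv = exp(2*w) dw, so v = exp(2*w)/2.
Apply parts 4 times (tabular method): alternate signs, differentiate u down to 0, integrate dv up.

(2*w**4 + 6*w**2 - 10*w - 3)*exp(2*w)/4 + C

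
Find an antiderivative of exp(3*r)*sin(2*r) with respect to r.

3*exp(3*r)*sin(2*r)/13 - 2*exp(3*r)*cos(2*r)/13 + C

Let I denote the integral. Integrate by parts with u = sin(2*r), dv = exp(3*r) dr, so v = exp(3*r)/3: I = exp(3*r)*sin(2*r)/3 − (2/3)·∫ exp(3*r)*cos(2*r) dr.
Apply parts again with u = cos(2*r), dv = exp(3*r) dr: ∫ exp(3*r)*cos(2*r) dr = exp(3*r)*cos(2*r)/3 + (2/3)·I. Substituting back brings back I: I = exp(3*r)*sin(2*r)/3 - 2*exp(3*r)*cos(2*r)/9 − (4/9)·I.
Solving for I: (1 + 4/9)·I equals the remaining terms, so I = (9/13)·(exp(3*r)*sin(2*r)/3 - 2*exp(3*r)*cos(2*r)/9).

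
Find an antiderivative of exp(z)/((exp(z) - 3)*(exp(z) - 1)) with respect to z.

log(exp(z) - 3)/2 - log(exp(z) - 1)/2 + C

Let u = e^z, du = e^z dz.
The integral becomes ∫ du/((u-1)(u-3)); decompose into partial fractions.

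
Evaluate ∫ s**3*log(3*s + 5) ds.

s**4*log(3*s + 5)/4 - s**4/16 + 5*s**3/36 - 25*s**2/72 + 125*s/108 - 625*log(3*s + 5)/324 + C

Use integration by parts with u = log(3*s + 5), dv = s**3 ds.
Then du = 3/(3*s + 5) ds and v = s**4/4.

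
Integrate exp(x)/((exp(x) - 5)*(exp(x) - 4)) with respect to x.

Let u = e^x, du = e^x dx.
The integral becomes ∫ du/((u-4)(u-5)); decompose into partial fractions.

log(exp(x) - 5) - log(exp(x) - 4) + C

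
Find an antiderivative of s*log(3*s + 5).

s**2*log(3*s + 5)/2 - s**2/4 + 5*s/6 - 25*log(3*s + 5)/18 + C

Use integration by parts with u = log(3*s + 5), dv = s ds.
Then du = 3/(3*s + 5) ds and v = s**2/2.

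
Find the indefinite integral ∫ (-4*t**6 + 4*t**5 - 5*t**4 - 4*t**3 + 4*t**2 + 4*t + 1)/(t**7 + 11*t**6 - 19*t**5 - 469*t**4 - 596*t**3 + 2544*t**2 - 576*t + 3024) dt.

Factor the denominator: (t - 6)*(t - 2)*(t + 6)**2*(t + 7)*(t**2 + 1).
Partial-fraction decomposition: 4*(27*t - 14)/(34225*(t**2 + 1)) - 21088/(225*(t + 7)) + 284790089/(3154176*(t + 6)) - 223223/(3552*(t + 6)**2) + 43/(2304*(t - 2)) - 12515/(21312*(t - 6)).
Integrate each term; A/(t−a) gives A·log|t−a|; the (Bt+D)/(t²+p²) term gives a log and an atan.

-12515*log(t - 6)/21312 + 43*log(t - 2)/2304 + 284790089*log(t + 6)/3154176 - 21088*log(t + 7)/225 + 54*log(t**2 + 1)/34225 - 56*atan(t)/34225 + 223223/(3552*t + 21312) + C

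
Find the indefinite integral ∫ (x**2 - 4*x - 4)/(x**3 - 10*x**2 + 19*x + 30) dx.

Factor the denominator: (x - 6)*(x - 5)*(x + 1).
Partial-fraction decomposition: 1/(42*(x + 1)) - 1/(6*(x - 5)) + 8/(7*(x - 6)).
Integrate each term: A/(x−a) contributes A·log|x−a|.

8*log(x - 6)/7 - log(x - 5)/6 + log(x + 1)/42 + C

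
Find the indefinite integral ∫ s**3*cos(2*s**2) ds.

s**2*sin(2*s**2)/4 + cos(2*s**2)/8 + C

Let u = s², du = 2s ds; rewrite as (1/2)∫ u^1·cos(2u) du.
Now integrate by parts 1 time.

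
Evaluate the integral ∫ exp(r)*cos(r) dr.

Let I denote the integral. Integrate by parts with u = cos(r), dv = exp(r) dr, so v = exp(r): I = exp(r)*cos(r) + ∫ exp(r)*sin(r) dr.
Apply parts again with u = sin(r), dv = exp(r) dr: ∫ exp(r)*sin(r) dr = exp(r)*sin(r) − I. Substituting back brings back I: I = exp(r)*sin(r) + exp(r)*cos(r) − I.
Solving for I: (1 + 1)·I equals the remaining terms, so I = (1/2)·(exp(r)*sin(r) + exp(r)*cos(r)).

exp(r)*sin(r)/2 + exp(r)*cos(r)/2 + C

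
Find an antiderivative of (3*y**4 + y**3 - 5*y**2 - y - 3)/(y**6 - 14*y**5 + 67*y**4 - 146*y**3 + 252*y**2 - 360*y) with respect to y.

log(y)/120 + 87*log(y - 6)/16 - 1867*log(y - 5)/290 + 73*log(y - 3)/78 + 339*log(y**2 + 4)/12064 - 733*atan(y/2)/6032 + C

Factor the denominator: y*(y - 6)*(y - 5)*(y - 3)*(y**2 + 4).
Partial-fraction decomposition: (339*y - 1466)/(6032*(y**2 + 4)) + 73/(78*(y - 3)) - 1867/(290*(y - 5)) + 87/(16*(y - 6)) + 1/(120*y).
Integrate each term; A/(y−a) gives A·log|y−a|; the (By+D)/(y²+p²) term gives a log and an atan.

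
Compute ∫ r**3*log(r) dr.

Use integration by parts with u = log(r), dv = r**3 dr.
Then du = 1/r dr and v = r**4/4.

r**4*log(r)/4 - r**4/16 + C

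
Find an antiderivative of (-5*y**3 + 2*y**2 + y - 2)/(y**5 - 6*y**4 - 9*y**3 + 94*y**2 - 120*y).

log(y)/60 - 286*log(y - 5)/135 + 58*log(y - 3)/21 - 8*log(y - 2)/9 + 173*log(y + 4)/756 + C

Factor the denominator: y*(y - 5)*(y - 3)*(y - 2)*(y + 4).
Partial-fraction decomposition: 173/(756*(y + 4)) - 8/(9*(y - 2)) + 58/(21*(y - 3)) - 286/(135*(y - 5)) + 1/(60*y).
Integrate each term: A/(y−a) contributes A·log|y−a|.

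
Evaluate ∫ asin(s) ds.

s*asin(s) + sqrt(-s**2 + 1) + C

Use integration by parts with u = arcsin(s), dv = ds.
Then du = 1/sqrt(-s**2 + 1) ds.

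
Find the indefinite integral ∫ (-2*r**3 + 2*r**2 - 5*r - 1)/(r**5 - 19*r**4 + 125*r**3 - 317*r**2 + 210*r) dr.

-log(r)/210 - 52*log(r - 7)/7 + 391*log(r - 6)/30 - 113*log(r - 5)/20 + log(r - 1)/20 + C

Factor the denominator: r*(r - 7)*(r - 6)*(r - 5)*(r - 1).
Partial-fraction decomposition: 1/(20*(r - 1)) - 113/(20*(r - 5)) + 391/(30*(r - 6)) - 52/(7*(r - 7)) - 1/(210*r).
Integrate each term: A/(r−a) contributes A·log|r−a|.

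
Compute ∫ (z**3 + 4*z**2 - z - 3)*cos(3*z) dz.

z**3*sin(3*z)/3 + 4*z**2*sin(3*z)/3 + z**2*cos(3*z)/3 - 5*z*sin(3*z)/9 + 8*z*cos(3*z)/9 - 35*sin(3*z)/27 - 5*cos(3*z)/27 + C

Use integration by parts with u = z**3 + 4*z**2 - z - 3, dv = cos(3*z) dz, so v = sin(3*z)/3.
Apply parts 3 times (tabular method): alternate signs, differentiate u down to 0, integrate dv up.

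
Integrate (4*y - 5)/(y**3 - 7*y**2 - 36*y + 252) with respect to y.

Factor the denominator: (y - 7)*(y - 6)*(y + 6).
Partial-fraction decomposition: -29/(156*(y + 6)) - 19/(12*(y - 6)) + 23/(13*(y - 7)).
Integrate each term: A/(y−a) contributes A·log|y−a|.

23*log(y - 7)/13 - 19*log(y - 6)/12 - 29*log(y + 6)/156 + C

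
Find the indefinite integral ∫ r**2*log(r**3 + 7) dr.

Let u = r**3 + 7, so du = (3*r**2) dr.
The integral becomes (1/3)·∫ log(u) du; integrate by parts with u′=log(u), dv′=du.

r**3*log(r**3 + 7)/3 - r**3/3 + 7*log(r**3 + 7)/3 + C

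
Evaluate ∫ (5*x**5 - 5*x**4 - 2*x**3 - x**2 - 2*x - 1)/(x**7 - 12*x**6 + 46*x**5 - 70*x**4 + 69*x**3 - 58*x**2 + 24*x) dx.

Factor the denominator: x*(x - 6)*(x - 4)*(x - 1)**2*(x**2 + 1).
Partial-fraction decomposition: 5*(13*x - 33)/(1258*(x**2 + 1)) + 19/(150*(x - 1)) - 1/(5*(x - 1)**2) - 1229/(408*(x - 4)) + 31919/(11100*(x - 6)) - 1/(24*x).
Integrate each term; A/(x−a) gives A·log|x−a|; the (Bx+D)/(x²+p²) term gives a log and an atan.

-log(x)/24 + 31919*log(x - 6)/11100 - 1229*log(x - 4)/408 + 19*log(x - 1)/150 + 65*log(x**2 + 1)/2516 - 165*atan(x)/1258 + 1/(5*x - 5) + C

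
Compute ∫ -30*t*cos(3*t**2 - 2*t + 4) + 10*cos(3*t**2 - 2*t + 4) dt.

Let u = 3*t**2 - 2*t + 4, so du = (6*t - 2) dt.
Rewriting, the integral becomes -5·∫ cos(u) du = -5·sin(u).
Substituting back, u = 3*t**2 - 2*t + 4.

-5*sin(3*t**2 - 2*t + 4) + C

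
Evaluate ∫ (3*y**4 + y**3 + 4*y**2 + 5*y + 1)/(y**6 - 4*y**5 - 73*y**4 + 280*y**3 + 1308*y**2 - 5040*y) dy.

Factor the denominator: y*(y - 7)*(y - 5)*(y - 4)*(y + 6)**2.
Partial-fraction decomposition: -1890931/(18404100*(y + 6)) + 3787/(8580*(y + 6)**2) + 917/(1200*(y - 4)) - 1063/(605*(y - 5)) + 3889/(3549*(y - 7)) - 1/(5040*y).
Integrate each term; A/(y−a) gives A·log|y−a|; A/(y−a)² gives −A/(y−a).

-log(y)/5040 + 3889*log(y - 7)/3549 - 1063*log(y - 5)/605 + 917*log(y - 4)/1200 - 1890931*log(y + 6)/18404100 - 3787/(8580*y + 51480) + C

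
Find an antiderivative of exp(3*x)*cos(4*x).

Let I denote the integral. Integrate by parts with u = cos(4*x), dv = exp(3*x) dx, so v = exp(3*x)/3: I = exp(3*x)*cos(4*x)/3 + (4/3)·∫ exp(3*x)*sin(4*x) dx.
Apply parts again with u = sin(4*x), dv = exp(3*x) dx: ∫ exp(3*x)*sin(4*x) dx = exp(3*x)*sin(4*x)/3 − (4/3)·I. Substituting back brings back I: I = 4*exp(3*x)*sin(4*x)/9 + exp(3*x)*cos(4*x)/3 − (16/9)·I.
Solving for I: (1 + 16/9)·I equals the remaining terms, so I = (9/25)·(4*exp(3*x)*sin(4*x)/9 + exp(3*x)*cos(4*x)/3).

4*exp(3*x)*sin(4*x)/25 + 3*exp(3*x)*cos(4*x)/25 + C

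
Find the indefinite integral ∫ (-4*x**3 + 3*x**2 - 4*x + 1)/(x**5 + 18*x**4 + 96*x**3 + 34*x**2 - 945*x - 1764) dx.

Factor the denominator: (x - 3)*(x + 3)*(x + 4)*(x + 7)**2.
Partial-fraction decomposition: -2119/(600*(x + 7)) - 129/(10*(x + 7)**2) + 107/(21*(x + 4)) - 37/(24*(x + 3)) - 23/(1050*(x - 3)).
Integrate each term; A/(x−a) gives A·log|x−a|; A/(x−a)² gives −A/(x−a).

-23*log(x - 3)/1050 - 37*log(x + 3)/24 + 107*log(x + 4)/21 - 2119*log(x + 7)/600 + 129/(10*x + 70) + C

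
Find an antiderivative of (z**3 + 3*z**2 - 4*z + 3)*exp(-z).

(-z**3 - 6*z**2 - 8*z - 11)*exp(-z) + C

Use integration by parts with u = z**3 + 3*z**2 - 4*z + 3, dv = exp(-z) dz, so v = -exp(-z).
Apply parts 3 times (tabular method): alternate signs, differentiate u down to 0, integrate dv up.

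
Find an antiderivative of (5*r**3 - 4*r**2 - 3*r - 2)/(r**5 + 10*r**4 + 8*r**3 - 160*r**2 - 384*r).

Factor the denominator: r*(r - 4)*(r + 4)**2*(r + 6).
Partial-fraction decomposition: -151/(30*(r + 6)) + 1263/(256*(r + 4)) - 187/(32*(r + 4)**2) + 121/(1280*(r - 4)) + 1/(192*r).
Integrate each term; A/(r−a) gives A·log|r−a|; A/(r−a)² gives −A/(r−a).

log(r)/192 + 121*log(r - 4)/1280 + 1263*log(r + 4)/256 - 151*log(r + 6)/30 + 187/(32*r + 128) + C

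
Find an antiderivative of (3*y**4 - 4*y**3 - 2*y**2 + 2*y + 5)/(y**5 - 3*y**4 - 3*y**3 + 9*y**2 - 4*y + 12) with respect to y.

64*log(y - 3)/25 - 17*log(y - 2)/20 + 73*log(y + 2)/100 + 7*log(y**2 + 1)/25 + 12*atan(y)/25 + C

Factor the denominator: (y - 3)*(y - 2)*(y + 2)*(y**2 + 1).
Partial-fraction decomposition: 2*(7*y + 6)/(25*(y**2 + 1)) + 73/(100*(y + 2)) - 17/(20*(y - 2)) + 64/(25*(y - 3)).
Integrate each term; A/(y−a) gives A·log|y−a|; the (By+D)/(y²+p²) term gives a log and an atan.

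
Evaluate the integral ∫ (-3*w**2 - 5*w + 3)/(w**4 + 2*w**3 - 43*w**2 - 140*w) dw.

Factor the denominator: w*(w - 7)*(w + 4)*(w + 5).
Partial-fraction decomposition: 47/(60*(w + 5)) - 25/(44*(w + 4)) - 179/(924*(w - 7)) - 3/(140*w).
Integrate each term: A/(w−a) contributes A·log|w−a|.

-3*log(w)/140 - 179*log(w - 7)/924 - 25*log(w + 4)/44 + 47*log(w + 5)/60 + C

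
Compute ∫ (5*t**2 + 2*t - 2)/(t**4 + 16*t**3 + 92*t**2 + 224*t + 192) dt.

Factor the denominator: (t + 2)*(t + 4)**2*(t + 6).
Partial-fraction decomposition: -83/(8*(t + 6)) + 19/(2*(t + 4)) - 35/(2*(t + 4)**2) + 7/(8*(t + 2)).
Integrate each term; A/(t−a) gives A·log|t−a|; A/(t−a)² gives −A/(t−a).

7*log(t + 2)/8 + 19*log(t + 4)/2 - 83*log(t + 6)/8 + 35/(2*t + 8) + C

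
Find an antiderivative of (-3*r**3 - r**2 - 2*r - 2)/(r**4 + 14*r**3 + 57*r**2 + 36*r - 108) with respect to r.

-2*log(r - 1)/49 - 19*log(r + 3)/9 - 374*log(r + 6)/441 - 622/(21*r + 126) + C

Factor the denominator: (r - 1)*(r + 3)*(r + 6)**2.
Partial-fraction decomposition: -374/(441*(r + 6)) + 622/(21*(r + 6)**2) - 19/(9*(r + 3)) - 2/(49*(r - 1)).
Integrate each term; A/(r−a) gives A·log|r−a|; A/(r−a)² gives −A/(r−a).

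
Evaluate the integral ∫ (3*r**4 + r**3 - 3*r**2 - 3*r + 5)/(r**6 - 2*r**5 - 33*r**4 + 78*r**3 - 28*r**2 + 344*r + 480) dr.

Factor the denominator: (r - 5)*(r - 4)*(r + 1)*(r + 6)*(r**2 + 4).
Partial-fraction decomposition: -(4049*r - 7914)/(58000*(r**2 + 4)) - 3587/(22000*(r + 6)) + 7/(750*(r + 1)) - 777/(1000*(r - 4)) + 1915/(1914*(r - 5)).
Integrate each term; A/(r−a) gives A·log|r−a|; the (Br+D)/(r²+p²) term gives a log and an atan.

1915*log(r - 5)/1914 - 777*log(r - 4)/1000 + 7*log(r + 1)/750 - 3587*log(r + 6)/22000 - 4049*log(r**2 + 4)/116000 + 3957*atan(r/2)/58000 + C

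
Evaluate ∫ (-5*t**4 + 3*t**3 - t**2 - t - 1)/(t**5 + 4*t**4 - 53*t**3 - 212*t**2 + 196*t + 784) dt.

Factor the denominator: (t - 7)*(t - 2)*(t + 2)*(t + 4)*(t + 7).
Partial-fraction decomposition: -1453/(210*(t + 7)) + 15/(4*(t + 4)) - 107/(360*(t + 2)) + 7/(120*(t - 2)) - 1003/(630*(t - 7)).
Integrate each term: A/(t−a) contributes A·log|t−a|.

-1003*log(t - 7)/630 + 7*log(t - 2)/120 - 107*log(t + 2)/360 + 15*log(t + 4)/4 - 1453*log(t + 7)/210 + C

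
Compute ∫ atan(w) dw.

w*atan(w) - log(w**2 + 1)/2 + C

Use integration by parts with u = arctan(w), dv = dw.
Then du = 1/(w**2 + 1) dw.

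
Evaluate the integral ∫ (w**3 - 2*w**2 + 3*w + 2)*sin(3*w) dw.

-w**3*cos(3*w)/3 + w**2*sin(3*w)/3 + 2*w**2*cos(3*w)/3 - 4*w*sin(3*w)/9 - 7*w*cos(3*w)/9 + 7*sin(3*w)/27 - 22*cos(3*w)/27 + C

Use integration by parts with u = w**3 - 2*w**2 + 3*w + 2, dv = sin(3*w) dw, so v = -cos(3*w)/3.
Apply parts 3 times (tabular method): alternate signs, differentiate u down to 0, integrate dv up.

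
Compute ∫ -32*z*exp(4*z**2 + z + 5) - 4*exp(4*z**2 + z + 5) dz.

Let u = 4*z**2 + z + 5, so du = (8*z + 1) dz.
Rewriting, the integral becomes -4·∫ e^u du = -4·e^u.
Substituting back, u = 4*z**2 + z + 5.

-4*exp(4*z**2 + z + 5) + C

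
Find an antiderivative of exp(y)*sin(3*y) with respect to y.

exp(y)*sin(3*y)/10 - 3*exp(y)*cos(3*y)/10 + C

Let I denote the integral. Integrate by parts with u = sin(3*y), dv = exp(y) dy, so v = exp(y): I = exp(y)*sin(3*y) − 3·∫ exp(y)*cos(3*y) dy.
Apply parts again with u = cos(3*y), dv = exp(y) dy: ∫ exp(y)*cos(3*y) dy = exp(y)*cos(3*y) + 3·I. Substituting back brings back I: I = exp(y)*sin(3*y) - 3*exp(y)*cos(3*y) − 9·I.
Solving for I: (1 + 9)·I equals the remaining terms, so I = (1/10)·(exp(y)*sin(3*y) - 3*exp(y)*cos(3*y)).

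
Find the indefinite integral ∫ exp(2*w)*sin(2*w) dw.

Let I denote the integral. Integrate by parts with u = sin(2*w), dv = exp(2*w) dw, so v = exp(2*w)/2: I = exp(2*w)*sin(2*w)/2 − ∫ exp(2*w)*cos(2*w) dw.
Apply parts again with u = cos(2*w), dv = exp(2*w) dw: ∫ exp(2*w)*cos(2*w) dw = exp(2*w)*cos(2*w)/2 + I. Substituting back brings back I: I = exp(2*w)*sin(2*w)/2 - exp(2*w)*cos(2*w)/2 − I.
Solving for I: (1 + 1)·I equals the remaining terms, so I = (1/2)·(exp(2*w)*sin(2*w)/2 - exp(2*w)*cos(2*w)/2).

exp(2*w)*sin(2*w)/4 - exp(2*w)*cos(2*w)/4 + C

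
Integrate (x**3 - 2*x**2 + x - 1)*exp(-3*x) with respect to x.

(-9*x**3 + 9*x**2 - 3*x + 8)*exp(-3*x)/27 + C

Use integration by parts with u = x**3 - 2*x**2 + x - 1, dv = exp(-3*x) dx, so v = -exp(-3*x)/3.
Apply parts 3 times (tabular method): alternate signs, differentiate u down to 0, integrate dv up.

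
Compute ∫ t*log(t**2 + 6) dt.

Let u = t**2 + 6, so du = (2*t) dt.
The integral becomes (1/2)·∫ log(u) du; integrate by parts with u′=log(u), dv′=du.

t**2*log(t**2 + 6)/2 - t**2/2 + 3*log(t**2 + 6) + C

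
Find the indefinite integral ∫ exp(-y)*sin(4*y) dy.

Let I denote the integral. Integrate by parts with u = sin(4*y), dv = exp(-y) dy, so v = -exp(-y): I = -exp(-y)*sin(4*y) + 4·∫ exp(-y)*cos(4*y) dy.
Apply parts again with u = cos(4*y), dv = exp(-y) dy: ∫ exp(-y)*cos(4*y) dy = -exp(-y)*cos(4*y) − 4·I. Substituting back brings back I: I = -exp(-y)*sin(4*y) - 4*exp(-y)*cos(4*y) − 16·I.
Solving for I: (1 + 16)·I equals the remaining terms, so I = (1/17)·(-exp(-y)*sin(4*y) - 4*exp(-y)*cos(4*y)).

-exp(-y)*sin(4*y)/17 - 4*exp(-y)*cos(4*y)/17 + C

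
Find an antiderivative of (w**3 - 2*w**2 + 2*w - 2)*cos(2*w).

w**3*sin(2*w)/2 - w**2*sin(2*w) + 3*w**2*cos(2*w)/4 + w*sin(2*w)/4 - w*cos(2*w) - sin(2*w)/2 + cos(2*w)/8 + C

Use integration by parts with u = w**3 - 2*w**2 + 2*w - 2, dv = cos(2*w) dw, so v = sin(2*w)/2.
Apply parts 3 times (tabular method): alternate signs, differentiate u down to 0, integrate dv up.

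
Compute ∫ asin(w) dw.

Use integration by parts with u = arcsin(w), dv = dw.
Then du = 1/sqrt(-w**2 + 1) dw.

w*asin(w) + sqrt(-w**2 + 1) + C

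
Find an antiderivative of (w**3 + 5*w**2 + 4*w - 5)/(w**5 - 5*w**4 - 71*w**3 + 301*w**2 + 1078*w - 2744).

Factor the denominator: (w - 7)**2*(w - 2)*(w + 4)*(w + 7).
Partial-fraction decomposition: -131/(5292*(w + 7)) + 5/(2178*(w + 4)) + 31/(1350*(w - 2)) - 299/(592900*(w - 7)) + 611/(770*(w - 7)**2).
Integrate each term; A/(w−a) gives A·log|w−a|; A/(w−a)² gives −A/(w−a).

-299*log(w - 7)/592900 + 31*log(w - 2)/1350 + 5*log(w + 4)/2178 - 131*log(w + 7)/5292 - 611/(770*w - 5390) + C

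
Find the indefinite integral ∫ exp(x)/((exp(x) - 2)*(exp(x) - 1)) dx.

Let u = e^x, du = e^x dx.
The integral becomes ∫ du/((u-1)(u-2)); decompose into partial fractions.

log(exp(x) - 2) - log(exp(x) - 1) + C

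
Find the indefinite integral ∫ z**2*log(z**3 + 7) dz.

z**3*log(z**3 + 7)/3 - z**3/3 + 7*log(z**3 + 7)/3 + C

Let u = z**3 + 7, so du = (3*z**2) dz.
The integral becomes (1/3)·∫ log(u) du; integrate by parts with u′=log(u), dv′=du.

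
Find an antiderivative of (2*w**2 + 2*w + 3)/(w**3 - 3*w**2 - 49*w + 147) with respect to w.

115*log(w - 7)/56 - 27*log(w - 3)/40 + 87*log(w + 7)/140 + C

Factor the denominator: (w - 7)*(w - 3)*(w + 7).
Partial-fraction decomposition: 87/(140*(w + 7)) - 27/(40*(w - 3)) + 115/(56*(w - 7)).
Integrate each term: A/(w−a) contributes A·log|w−a|.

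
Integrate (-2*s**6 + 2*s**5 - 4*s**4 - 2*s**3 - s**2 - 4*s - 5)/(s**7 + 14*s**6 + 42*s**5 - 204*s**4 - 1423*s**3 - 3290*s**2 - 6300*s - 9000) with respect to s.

-139*log(s - 5)/1276 + 277*log(s + 3)/156 + 138619*log(s + 5)/1682 - 113633*log(s + 6)/1320 + 2493*log(s**2 + 4)/874640 - 5319*atan(s/2)/437320 + 1988/(29*s + 145) + C

Factor the denominator: (s - 5)*(s + 3)*(s + 5)**2*(s + 6)*(s**2 + 4).
Partial-fraction decomposition: 9*(277*s - 1182)/(437320*(s**2 + 4)) - 113633/(1320*(s + 6)) + 138619/(1682*(s + 5)) - 1988/(29*(s + 5)**2) + 277/(156*(s + 3)) - 139/(1276*(s - 5)).
Integrate each term; A/(s−a) gives A·log|s−a|; the (Bs+D)/(s²+p²) term gives a log and an atan.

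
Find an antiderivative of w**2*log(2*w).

Use integration by parts with u = log(2*w), dv = w**2 dw.
Then du = 1/w dw and v = w**3/3.

w**3*(log(w) + log(2))/3 - w**3/9 + C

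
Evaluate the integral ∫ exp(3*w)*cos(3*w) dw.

exp(3*w)*sin(3*w)/6 + exp(3*w)*cos(3*w)/6 + C

Let I denote the integral. Integrate by parts with u = cos(3*w), dv = exp(3*w) dw, so v = exp(3*w)/3: I = exp(3*w)*cos(3*w)/3 + ∫ exp(3*w)*sin(3*w) dw.
Apply parts again with u = sin(3*w), dv = exp(3*w) dw: ∫ exp(3*w)*sin(3*w) dw = exp(3*w)*sin(3*w)/3 − I. Substituting back brings back I: I = exp(3*w)*sin(3*w)/3 + exp(3*w)*cos(3*w)/3 − I.
Solving for I: (1 + 1)·I equals the remaining terms, so I = (1/2)·(exp(3*w)*sin(3*w)/3 + exp(3*w)*cos(3*w)/3).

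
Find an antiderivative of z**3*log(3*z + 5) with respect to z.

Use integration by parts with u = log(3*z + 5), dv = z**3 dz.
Then du = 3/(3*z + 5) dz and v = z**4/4.

z**4*log(3*z + 5)/4 - z**4/16 + 5*z**3/36 - 25*z**2/72 + 125*z/108 - 625*log(3*z + 5)/324 + C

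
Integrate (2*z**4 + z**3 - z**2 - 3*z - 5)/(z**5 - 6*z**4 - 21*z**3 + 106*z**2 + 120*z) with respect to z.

-log(z)/24 + 2749*log(z - 6)/420 - 133*log(z - 5)/27 + log(z + 1)/63 + 439*log(z + 4)/1080 + C

Factor the denominator: z*(z - 6)*(z - 5)*(z + 1)*(z + 4).
Partial-fraction decomposition: 439/(1080*(z + 4)) + 1/(63*(z + 1)) - 133/(27*(z - 5)) + 2749/(420*(z - 6)) - 1/(24*z).
Integrate each term: A/(z−a) contributes A·log|z−a|.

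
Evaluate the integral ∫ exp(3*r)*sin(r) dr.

3*exp(3*r)*sin(r)/10 - exp(3*r)*cos(r)/10 + C

Let I denote the integral. Integrate by parts with u = sin(r), dv = exp(3*r) dr, so v = exp(3*r)/3: I = exp(3*r)*sin(r)/3 − (1/3)·∫ exp(3*r)*cos(r) dr.
Apply parts again with u = cos(r), dv = exp(3*r) dr: ∫ exp(3*r)*cos(r) dr = exp(3*r)*cos(r)/3 + (1/3)·I. Substituting back brings back I: I = exp(3*r)*sin(r)/3 - exp(3*r)*cos(r)/9 − (1/9)·I.
Solving for I: (1 + 1/9)·I equals the remaining terms, so I = (9/10)·(exp(3*r)*sin(r)/3 - exp(3*r)*cos(r)/9).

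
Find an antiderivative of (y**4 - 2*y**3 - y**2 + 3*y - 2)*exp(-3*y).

Use integration by parts with u = y**4 - 2*y**3 - y**2 + 3*y - 2, dv = exp(-3*y) dy, so v = -exp(-3*y)/3.
Apply parts 4 times (tabular method): alternate signs, differentiate u down to 0, integrate dv up.

(-27*y**4 + 18*y**3 + 45*y**2 - 51*y + 37)*exp(-3*y)/81 + C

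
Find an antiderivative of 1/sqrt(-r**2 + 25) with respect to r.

asin(r/5) + C

Substitute r = 5·sin(θ), so dr = 5·cos(θ) dθ and the radical becomes sqrt(-r**2 + 25) = 5·cos(θ) by the Pythagorean identity.
Integrate the resulting trig expression in θ, then back-substitute θ = asin(r/5), sin(θ) = r/5, cos(θ) = sqrt(-r**2 + 25)/5 (absorbing any constant into C).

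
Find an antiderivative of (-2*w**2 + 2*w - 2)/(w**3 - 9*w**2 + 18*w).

-log(w)/9 - 31*log(w - 6)/9 + 14*log(w - 3)/9 + C

Factor the denominator: w*(w - 6)*(w - 3).
Partial-fraction decomposition: 14/(9*(w - 3)) - 31/(9*(w - 6)) - 1/(9*w).
Integrate each term: A/(w−a) contributes A·log|w−a|.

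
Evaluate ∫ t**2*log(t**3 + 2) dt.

Let u = t**3 + 2, so du = (3*t**2) dt.
The integral becomes (1/3)·∫ log(u) du; integrate by parts with u′=log(u), dv′=du.

t**3*log(t**3 + 2)/3 - t**3/3 + 2*log(t**3 + 2)/3 + C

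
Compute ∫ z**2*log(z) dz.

Use integration by parts with u = log(z), dv = z**2 dz.
Then du = 1/z dz and v = z**3/3.

z**3*log(z)/3 - z**3/9 + C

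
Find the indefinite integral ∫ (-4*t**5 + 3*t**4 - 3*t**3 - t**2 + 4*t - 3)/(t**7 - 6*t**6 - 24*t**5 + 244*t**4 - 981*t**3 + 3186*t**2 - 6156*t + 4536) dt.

-9293*log(t - 6)/9360 + 3*log(t - 3)/2 - 161747*log(t - 2)/219024 + 3769*log(t + 7)/30537 + 47597*log(t**2 + 9)/882180 + 2659*atan(t/3)/441090 + 103/(468*t - 936) + C

Factor the denominator: (t - 6)*(t - 3)*(t - 2)**2*(t + 7)*(t**2 + 9).
Partial-fraction decomposition: (47597*t + 7977)/(441090*(t**2 + 9)) + 3769/(30537*(t + 7)) - 161747/(219024*(t - 2)) - 103/(468*(t - 2)**2) + 3/(2*(t - 3)) - 9293/(9360*(t - 6)).
Integrate each term; A/(t−a) gives A·log|t−a|; the (Bt+D)/(t²+p²) term gives a log and an atan.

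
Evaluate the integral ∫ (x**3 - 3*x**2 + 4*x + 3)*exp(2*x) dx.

(4*x**3 - 18*x**2 + 34*x - 5)*exp(2*x)/8 + C

Use integration by parts with u = x**3 - 3*x**2 + 4*x + 3, dv = exp(2*x) dx, so v = exp(2*x)/2.
Apply parts 3 times (tabular method): alternate signs, differentiate u down to 0, integrate dv up.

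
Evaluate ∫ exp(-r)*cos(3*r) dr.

Let I denote the integral. Integrate by parts with u = cos(3*r), dv = exp(-r) dr, so v = -exp(-r): I = -exp(-r)*cos(3*r) − 3·∫ exp(-r)*sin(3*r) dr.
Apply parts again with u = sin(3*r), dv = exp(-r) dr: ∫ exp(-r)*sin(3*r) dr = -exp(-r)*sin(3*r) + 3·I. Substituting back brings back I: I = 3*exp(-r)*sin(3*r) - exp(-r)*cos(3*r) − 9·I.
Solving for I: (1 + 9)·I equals the remaining terms, so I = (1/10)·(3*exp(-r)*sin(3*r) - exp(-r)*cos(3*r)).

3*exp(-r)*sin(3*r)/10 - exp(-r)*cos(3*r)/10 + C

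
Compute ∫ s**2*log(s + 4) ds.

s**3*log(s + 4)/3 - s**3/9 + 2*s**2/3 - 16*s/3 + 64*log(s + 4)/3 + C

Use integration by parts with u = log(s + 4), dv = s**2 ds.
Then du = 1/(s + 4) ds and v = s**3/3.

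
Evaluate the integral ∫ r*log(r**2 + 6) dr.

r**2*log(r**2 + 6)/2 - r**2/2 + 3*log(r**2 + 6) + C

Let u = r**2 + 6, so du = (2*r) dr.
The integral becomes (1/2)·∫ log(u) du; integrate by parts with u′=log(u), dv′=du.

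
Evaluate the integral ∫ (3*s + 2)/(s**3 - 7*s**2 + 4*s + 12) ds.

5*log(s - 6)/7 - 2*log(s - 2)/3 - log(s + 1)/21 + C

Factor the denominator: (s - 6)*(s - 2)*(s + 1).
Partial-fraction decomposition: -1/(21*(s + 1)) - 2/(3*(s - 2)) + 5/(7*(s - 6)).
Integrate each term: A/(s−a) contributes A·log|s−a|.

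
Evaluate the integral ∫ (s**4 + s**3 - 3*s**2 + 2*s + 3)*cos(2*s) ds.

Use integration by parts with u = s**4 + s**3 - 3*s**2 + 2*s + 3, dv = cos(2*s) ds, so v = sin(2*s)/2.
Apply parts 4 times (tabular method): alternate signs, differentiate u down to 0, integrate dv up.

s**4*sin(2*s)/2 + s**3*sin(2*s)/2 + s**3*cos(2*s) - 3*s**2*sin(2*s) + 3*s**2*cos(2*s)/4 + s*sin(2*s)/4 - 3*s*cos(2*s) + 3*sin(2*s) + cos(2*s)/8 + C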